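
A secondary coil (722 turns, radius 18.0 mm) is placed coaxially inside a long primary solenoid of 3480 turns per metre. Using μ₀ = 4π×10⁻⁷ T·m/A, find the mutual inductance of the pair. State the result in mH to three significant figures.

M ≈ 3.21 mH

The outer solenoid produces a uniform field B₁ = μ₀n₁I₁ across the inner coil,
so the flux linkage is N₂Φ = N₂B₁A₂ = μ₀n₁N₂A₂·I₁, giving M = μ₀n₁N₂A₂.
A₂ = πr² = π(1.800×10^-2 m)² = 1.018×10^-3 m².
M = (4π×10⁻⁷)(3480)(722)(1.018×10^-3) = 3.214×10^-3 H.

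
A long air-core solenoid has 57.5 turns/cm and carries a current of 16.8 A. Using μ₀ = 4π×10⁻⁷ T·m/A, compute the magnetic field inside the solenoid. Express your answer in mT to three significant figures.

Inside a long solenoid, B = μ₀nI.
B = (4π×10⁻⁷)(5.750×10^3 m⁻¹)(16.8 A) = 0.1214 T.

B ≈ 121 mT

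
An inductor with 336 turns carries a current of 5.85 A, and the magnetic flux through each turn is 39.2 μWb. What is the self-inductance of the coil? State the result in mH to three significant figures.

L ≈ 2.25 mH

Self-inductance is defined by L = NΦ_B/I (flux linkage over current).
L = (336)(3.920×10^-5 Wb)/(5.85 A) = 2.251×10^-3 H.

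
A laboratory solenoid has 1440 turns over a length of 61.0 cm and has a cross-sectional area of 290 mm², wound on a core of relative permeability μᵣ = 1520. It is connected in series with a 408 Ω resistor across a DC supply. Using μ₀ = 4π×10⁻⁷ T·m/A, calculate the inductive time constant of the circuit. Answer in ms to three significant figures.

A = 290 mm² = 2.900×10^-4 m².
L = μ₀μᵣN²A/ℓ = (4π×10⁻⁷)(1520)(1440)²(2.900×10^-4)/(0.61) = 1.883 H.
τ = L/R = (1.883)/(408) = 4.615×10^-3 s.

τ ≈ 4.62 ms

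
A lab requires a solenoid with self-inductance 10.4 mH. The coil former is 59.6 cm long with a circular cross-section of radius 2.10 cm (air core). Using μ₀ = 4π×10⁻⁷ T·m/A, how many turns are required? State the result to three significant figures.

A = πr² = π(2.100×10^-2 m)² = 1.385×10^-3 m².
From L = μ₀N²A/ℓ, N = √(Lℓ / (μ₀A)).
N = √[(1.040×10^-2)(0.596) / ((4π×10⁻⁷)×1.385×10^-3)] = √(3.560×10^6) ≈ 1886.9.

N ≈ 1890 turns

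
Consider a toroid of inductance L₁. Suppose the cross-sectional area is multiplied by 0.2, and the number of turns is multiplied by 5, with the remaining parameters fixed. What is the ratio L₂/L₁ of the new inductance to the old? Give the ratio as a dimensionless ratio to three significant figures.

L₂/L₁ = 5.00

For a toroid, L ∝ μᵣN²A/R.
L₂/L₁ = (0.2) × (5)^2 = 5.00.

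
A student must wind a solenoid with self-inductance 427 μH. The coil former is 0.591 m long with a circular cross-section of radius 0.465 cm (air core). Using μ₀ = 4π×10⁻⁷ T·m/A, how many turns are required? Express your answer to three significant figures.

A = πr² = π(4.650×10^-3 m)² = 6.793×10^-5 m².
From L = μ₀N²A/ℓ, N = √(Lℓ / (μ₀A)).
N = √[(4.270×10^-4)(0.591) / ((4π×10⁻⁷)×6.793×10^-5)] = √(2.956×10^6) ≈ 1719.4.

N ≈ 1720 turns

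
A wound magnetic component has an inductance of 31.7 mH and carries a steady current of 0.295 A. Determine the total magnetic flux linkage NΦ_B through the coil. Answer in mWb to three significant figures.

From L = NΦ_B/I, the flux linkage is NΦ_B = LI.
NΦ_B = (3.170×10^-2 H)(0.295 A) = 9.351×10^-3 Wb.

NΦ_B ≈ 9.35 mWb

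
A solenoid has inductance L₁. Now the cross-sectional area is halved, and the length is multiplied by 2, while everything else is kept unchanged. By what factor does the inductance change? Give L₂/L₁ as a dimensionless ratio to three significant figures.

For a solenoid, L ∝ μᵣN²A/ℓ.
L₂/L₁ = (0.5) × (2)^-1 = 0.250.

L₂/L₁ = 0.250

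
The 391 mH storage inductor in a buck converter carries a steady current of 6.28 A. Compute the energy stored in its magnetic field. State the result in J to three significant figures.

U ≈ 7.71 J

Stored magnetic energy: U = ½LI².
U = ½(0.391 H)(6.28 A)² = 7.71 J.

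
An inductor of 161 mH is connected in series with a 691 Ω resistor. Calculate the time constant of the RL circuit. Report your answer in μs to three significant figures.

τ ≈ 233 μs

τ = L/R = (0.161 H)/(691 Ω) = 2.330×10^-4 s.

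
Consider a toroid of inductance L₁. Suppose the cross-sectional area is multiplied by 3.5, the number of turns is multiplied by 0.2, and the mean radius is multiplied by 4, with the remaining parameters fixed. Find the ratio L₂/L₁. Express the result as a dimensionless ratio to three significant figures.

For a toroid, L ∝ μᵣN²A/R.
L₂/L₁ = (3.5) × (0.2)^2 × (4)^-1 = 0.0350.

L₂/L₁ = 0.0350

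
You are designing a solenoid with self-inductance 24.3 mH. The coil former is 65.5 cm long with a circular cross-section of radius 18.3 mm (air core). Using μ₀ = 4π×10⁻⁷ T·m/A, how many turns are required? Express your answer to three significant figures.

A = πr² = π(1.830×10^-2 m)² = 1.052×10^-3 m².
From L = μ₀N²A/ℓ, N = √(Lℓ / (μ₀A)).
N = √[(2.430×10^-2)(0.655) / ((4π×10⁻⁷)×1.052×10^-3)] = √(1.204×10^7) ≈ 3469.7.

N ≈ 3470 turns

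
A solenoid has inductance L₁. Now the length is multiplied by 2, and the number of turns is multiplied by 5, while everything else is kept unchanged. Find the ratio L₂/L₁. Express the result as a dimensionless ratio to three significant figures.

For a solenoid, L ∝ μᵣN²A/ℓ.
L₂/L₁ = (2)^-1 × (5)^2 = 12.5.

L₂/L₁ = 12.5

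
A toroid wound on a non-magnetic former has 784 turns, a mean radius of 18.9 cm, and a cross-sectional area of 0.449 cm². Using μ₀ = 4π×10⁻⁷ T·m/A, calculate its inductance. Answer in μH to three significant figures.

For a thin toroid, L = μ₀N²A/(2πR).
L = (4π×10⁻⁷)(784)²(4.490×10^-5) / (2π×0.189 m) = 2.920×10^-5 H.

L ≈ 29.2 μH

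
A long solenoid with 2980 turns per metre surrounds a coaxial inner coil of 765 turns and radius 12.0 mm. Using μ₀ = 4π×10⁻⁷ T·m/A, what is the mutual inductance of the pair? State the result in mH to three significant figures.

M ≈ 1.30 mH

The outer solenoid produces a uniform field B₁ = μ₀n₁I₁ across the inner coil,
so the flux linkage is N₂Φ = N₂B₁A₂ = μ₀n₁N₂A₂·I₁, giving M = μ₀n₁N₂A₂.
A₂ = πr² = π(1.200×10^-2 m)² = 4.524×10^-4 m².
M = (4π×10⁻⁷)(2980)(765)(4.524×10^-4) = 1.296×10^-3 H.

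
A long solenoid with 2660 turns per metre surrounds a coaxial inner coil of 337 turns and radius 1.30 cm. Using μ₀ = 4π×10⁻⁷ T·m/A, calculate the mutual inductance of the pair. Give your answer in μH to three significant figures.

The outer solenoid produces a uniform field B₁ = μ₀n₁I₁ across the inner coil,
so the flux linkage is N₂Φ = N₂B₁A₂ = μ₀n₁N₂A₂·I₁, giving M = μ₀n₁N₂A₂.
A₂ = πr² = π(1.300×10^-2 m)² = 5.309×10^-4 m².
M = (4π×10⁻⁷)(2660)(337)(5.309×10^-4) = 5.981×10^-4 H.

M ≈ 598 μH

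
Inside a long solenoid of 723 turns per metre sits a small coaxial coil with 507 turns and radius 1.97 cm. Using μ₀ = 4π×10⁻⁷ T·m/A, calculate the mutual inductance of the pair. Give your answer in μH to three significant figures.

M ≈ 562 μH

The outer solenoid produces a uniform field B₁ = μ₀n₁I₁ across the inner coil,
so the flux linkage is N₂Φ = N₂B₁A₂ = μ₀n₁N₂A₂·I₁, giving M = μ₀n₁N₂A₂.
A₂ = πr² = π(1.970×10^-2 m)² = 1.219×10^-3 m².
M = (4π×10⁻⁷)(723)(507)(1.219×10^-3) = 5.616×10^-4 H.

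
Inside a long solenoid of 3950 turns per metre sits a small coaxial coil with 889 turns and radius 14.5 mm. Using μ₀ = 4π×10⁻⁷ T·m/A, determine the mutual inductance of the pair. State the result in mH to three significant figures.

The outer solenoid produces a uniform field B₁ = μ₀n₁I₁ across the inner coil,
so the flux linkage is N₂Φ = N₂B₁A₂ = μ₀n₁N₂A₂·I₁, giving M = μ₀n₁N₂A₂.
A₂ = πr² = π(1.450×10^-2 m)² = 6.605×10^-4 m².
M = (4π×10⁻⁷)(3950)(889)(6.605×10^-4) = 2.9147×10^-3 H.

M ≈ 2.91 mH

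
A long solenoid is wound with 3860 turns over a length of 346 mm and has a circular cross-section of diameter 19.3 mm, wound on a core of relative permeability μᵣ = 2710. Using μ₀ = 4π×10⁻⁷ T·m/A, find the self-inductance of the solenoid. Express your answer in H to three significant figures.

L ≈ 42.9 H

A = π(d/2)² = π(9.650×10^-3 m)² = 2.926×10^-4 m².
For a long solenoid, L = μ₀μᵣN²A/ℓ.
L = (4π×10⁻⁷)(2710)(3860)²(2.926×10^-4)/(0.346 m) = 42.9 H.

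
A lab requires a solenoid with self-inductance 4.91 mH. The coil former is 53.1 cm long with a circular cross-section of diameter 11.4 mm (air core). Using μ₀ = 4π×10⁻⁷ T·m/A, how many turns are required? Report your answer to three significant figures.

A = π(d/2)² = π(5.700×10^-3 m)² = 1.021×10^-4 m².
From L = μ₀N²A/ℓ, N = √(Lℓ / (μ₀A)).
N = √[(4.910×10^-3)(0.531) / ((4π×10⁻⁷)×1.021×10^-4)] = √(2.033×10^7) ≈ 4508.5.

N ≈ 4510 turns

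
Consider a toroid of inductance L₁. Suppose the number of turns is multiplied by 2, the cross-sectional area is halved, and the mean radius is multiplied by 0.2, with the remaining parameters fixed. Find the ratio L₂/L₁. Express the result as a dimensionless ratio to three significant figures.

L₂/L₁ = 10.0

For a toroid, L ∝ μᵣN²A/R.
L₂/L₁ = (2)^2 × (0.5) × (0.2)^-1 = 10.0.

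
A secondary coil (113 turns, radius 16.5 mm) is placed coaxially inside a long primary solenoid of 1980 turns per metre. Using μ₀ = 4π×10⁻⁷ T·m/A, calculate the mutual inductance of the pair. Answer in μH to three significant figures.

M ≈ 240 μH

The outer solenoid produces a uniform field B₁ = μ₀n₁I₁ across the inner coil,
so the flux linkage is N₂Φ = N₂B₁A₂ = μ₀n₁N₂A₂·I₁, giving M = μ₀n₁N₂A₂.
A₂ = πr² = π(1.650×10^-2 m)² = 8.553×10^-4 m².
M = (4π×10⁻⁷)(1980)(113)(8.553×10^-4) = 2.4048×10^-4 H.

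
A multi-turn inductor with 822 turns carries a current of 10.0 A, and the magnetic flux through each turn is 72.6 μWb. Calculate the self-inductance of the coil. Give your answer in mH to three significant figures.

Self-inductance is defined by L = NΦ_B/I (flux linkage over current).
L = (822)(7.260×10^-5 Wb)/(10.0 A) = 5.968×10^-3 H.

L ≈ 5.97 mH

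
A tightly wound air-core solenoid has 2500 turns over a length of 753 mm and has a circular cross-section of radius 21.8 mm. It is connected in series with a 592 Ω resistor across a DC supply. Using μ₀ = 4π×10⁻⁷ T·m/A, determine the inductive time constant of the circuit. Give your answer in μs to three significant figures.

τ ≈ 26.3 μs

A = πr² = π(2.180×10^-2 m)² = 1.493×10^-3 m².
L = μ₀N²A/ℓ = (4π×10⁻⁷)(2500)²(1.493×10^-3)/(0.753) = 1.557×10^-2 H.
τ = L/R = (1.557×10^-2)/(592) = 2.630×10^-5 s.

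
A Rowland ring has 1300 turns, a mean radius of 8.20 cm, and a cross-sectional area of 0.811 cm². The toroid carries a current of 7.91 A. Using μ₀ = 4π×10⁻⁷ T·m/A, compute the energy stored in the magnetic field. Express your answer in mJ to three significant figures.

U ≈ 10.5 mJ

L = μ₀N²A/(2πR) = (4π×10⁻⁷)(1300)²(8.110×10^-5)/(2π×8.200×10^-2) = 3.343×10^-4 H.
U = ½LI² = ½(3.343×10^-4)(7.91)² = 1.046×10^-2 J.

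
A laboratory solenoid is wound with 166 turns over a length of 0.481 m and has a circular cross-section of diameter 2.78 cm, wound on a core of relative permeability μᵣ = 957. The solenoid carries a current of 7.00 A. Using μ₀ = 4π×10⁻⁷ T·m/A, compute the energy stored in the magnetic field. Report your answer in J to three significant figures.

U ≈ 1.02 J

A = π(d/2)² = π(1.390×10^-2 m)² = 6.070×10^-4 m².
L = μ₀μᵣN²A/ℓ = (4π×10⁻⁷)(957)(166)²(6.070×10^-4)/(0.481) = 4.182×10^-2 H.
U = ½LI² = ½(4.182×10^-2)(7.00)² = 1.0246 J.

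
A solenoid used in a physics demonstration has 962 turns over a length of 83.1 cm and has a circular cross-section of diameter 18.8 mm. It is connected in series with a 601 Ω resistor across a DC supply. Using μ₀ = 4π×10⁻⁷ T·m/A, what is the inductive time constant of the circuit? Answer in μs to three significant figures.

τ ≈ 0.646 μs

A = π(d/2)² = π(9.400×10^-3 m)² = 2.776×10^-4 m².
L = μ₀N²A/ℓ = (4π×10⁻⁷)(962)²(2.776×10^-4)/(0.831) = 3.8848×10^-4 H.
τ = L/R = (3.8848×10^-4)/(601) = 6.464×10^-7 s.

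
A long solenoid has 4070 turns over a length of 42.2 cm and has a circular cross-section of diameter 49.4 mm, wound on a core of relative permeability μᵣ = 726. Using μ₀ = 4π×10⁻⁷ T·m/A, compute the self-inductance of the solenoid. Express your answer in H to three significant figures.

A = π(d/2)² = π(2.470×10^-2 m)² = 1.917×10^-3 m².
For a long solenoid, L = μ₀μᵣN²A/ℓ.
L = (4π×10⁻⁷)(726)(4070)²(1.917×10^-3)/(0.422 m) = 68.64 H.

L ≈ 68.6 H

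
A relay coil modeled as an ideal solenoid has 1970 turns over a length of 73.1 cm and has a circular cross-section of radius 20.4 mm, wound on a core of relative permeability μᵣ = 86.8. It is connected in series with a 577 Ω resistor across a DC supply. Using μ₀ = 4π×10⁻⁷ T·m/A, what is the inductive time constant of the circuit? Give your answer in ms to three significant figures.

τ ≈ 1.31 ms

A = πr² = π(2.040×10^-2 m)² = 1.307×10^-3 m².
L = μ₀μᵣN²A/ℓ = (4π×10⁻⁷)(86.8)(1970)²(1.307×10^-3)/(0.731) = 0.7571 H.
τ = L/R = (0.7571)/(577) = 1.312×10^-3 s.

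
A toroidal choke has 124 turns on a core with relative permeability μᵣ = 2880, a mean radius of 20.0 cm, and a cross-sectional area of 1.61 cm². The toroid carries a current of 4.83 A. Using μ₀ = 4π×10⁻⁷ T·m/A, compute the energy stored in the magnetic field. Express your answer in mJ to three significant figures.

L = μ₀μᵣN²A/(2πR) = (4π×10⁻⁷)(2880)(124)²(1.610×10^-4)/(2π×0.2) = 7.130×10^-3 H.
U = ½LI² = ½(7.130×10^-3)(4.83)² = 8.316×10^-2 J.

U ≈ 83.2 mJ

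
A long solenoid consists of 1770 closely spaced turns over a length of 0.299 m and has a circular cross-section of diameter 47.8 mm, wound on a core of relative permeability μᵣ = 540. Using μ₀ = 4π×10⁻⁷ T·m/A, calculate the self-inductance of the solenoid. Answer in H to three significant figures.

L ≈ 12.8 H

A = π(d/2)² = π(2.390×10^-2 m)² = 1.7945×10^-3 m².
For a long solenoid, L = μ₀μᵣN²A/ℓ.
L = (4π×10⁻⁷)(540)(1770)²(1.7945×10^-3)/(0.299 m) = 12.76 H.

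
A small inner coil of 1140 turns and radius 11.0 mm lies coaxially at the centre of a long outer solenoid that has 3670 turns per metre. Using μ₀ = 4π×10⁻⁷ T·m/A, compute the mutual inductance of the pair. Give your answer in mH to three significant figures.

The outer solenoid produces a uniform field B₁ = μ₀n₁I₁ across the inner coil,
so the flux linkage is N₂Φ = N₂B₁A₂ = μ₀n₁N₂A₂·I₁, giving M = μ₀n₁N₂A₂.
A₂ = πr² = π(1.100×10^-2 m)² = 3.801×10^-4 m².
M = (4π×10⁻⁷)(3670)(1140)(3.801×10^-4) = 1.999×10^-3 H.

M ≈ 2.00 mH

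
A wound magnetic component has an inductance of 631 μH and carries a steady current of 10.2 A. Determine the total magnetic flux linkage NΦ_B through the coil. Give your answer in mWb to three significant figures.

NΦ_B ≈ 6.44 mWb

From L = NΦ_B/I, the flux linkage is NΦ_B = LI.
NΦ_B = (6.310×10^-4 H)(10.2 A) = 6.436×10^-3 Wb.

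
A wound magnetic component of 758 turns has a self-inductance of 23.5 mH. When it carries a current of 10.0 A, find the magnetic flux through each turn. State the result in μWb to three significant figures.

From L = NΦ_B/I, the flux per turn is Φ_B = LI/N.
Φ_B = (2.350×10^-2 H)(10.0 A)/758 = 3.100×10^-4 Wb.

Φ_B ≈ 310 μWb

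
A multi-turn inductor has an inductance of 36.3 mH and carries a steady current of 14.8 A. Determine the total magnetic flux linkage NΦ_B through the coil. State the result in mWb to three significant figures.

From L = NΦ_B/I, the flux linkage is NΦ_B = LI.
NΦ_B = (3.630×10^-2 H)(14.8 A) = 0.5372 Wb.

NΦ_B ≈ 537 mWb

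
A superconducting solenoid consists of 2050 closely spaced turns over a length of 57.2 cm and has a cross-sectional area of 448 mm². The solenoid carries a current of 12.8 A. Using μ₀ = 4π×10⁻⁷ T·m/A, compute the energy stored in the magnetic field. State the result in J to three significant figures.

A = 448 mm² = 4.480×10^-4 m².
L = μ₀N²A/ℓ = (4π×10⁻⁷)(2050)²(4.480×10^-4)/(0.572) = 4.136×10^-3 H.
U = ½LI² = ½(4.136×10^-3)(12.8)² = 0.3388 J.

U ≈ 0.339 J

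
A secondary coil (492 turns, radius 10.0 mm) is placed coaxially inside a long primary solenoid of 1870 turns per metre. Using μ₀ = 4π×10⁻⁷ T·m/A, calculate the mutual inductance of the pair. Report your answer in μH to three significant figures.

The outer solenoid produces a uniform field B₁ = μ₀n₁I₁ across the inner coil,
so the flux linkage is N₂Φ = N₂B₁A₂ = μ₀n₁N₂A₂·I₁, giving M = μ₀n₁N₂A₂.
A₂ = πr² = π(1.000×10^-2 m)² = 3.142×10^-4 m².
M = (4π×10⁻⁷)(1870)(492)(3.142×10^-4) = 3.632×10^-4 H.

M ≈ 363 μH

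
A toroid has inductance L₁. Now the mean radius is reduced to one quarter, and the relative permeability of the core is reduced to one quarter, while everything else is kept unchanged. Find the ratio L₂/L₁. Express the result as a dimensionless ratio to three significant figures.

For a toroid, L ∝ μᵣN²A/R.
L₂/L₁ = (0.25)^-1 × (0.25) = 1.00.

L₂/L₁ = 1.00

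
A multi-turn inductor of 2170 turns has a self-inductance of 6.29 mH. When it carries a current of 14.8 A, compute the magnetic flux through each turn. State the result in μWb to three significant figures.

Φ_B ≈ 42.9 μWb

From L = NΦ_B/I, the flux per turn is Φ_B = LI/N.
Φ_B = (6.290×10^-3 H)(14.8 A)/2170 = 4.290×10^-5 Wb.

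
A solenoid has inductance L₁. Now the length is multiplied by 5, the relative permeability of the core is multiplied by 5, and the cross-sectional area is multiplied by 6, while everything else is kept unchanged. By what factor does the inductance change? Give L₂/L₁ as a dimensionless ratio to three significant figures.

L₂/L₁ = 6.00

For a solenoid, L ∝ μᵣN²A/ℓ.
L₂/L₁ = (5)^-1 × (5) × (6) = 6.00.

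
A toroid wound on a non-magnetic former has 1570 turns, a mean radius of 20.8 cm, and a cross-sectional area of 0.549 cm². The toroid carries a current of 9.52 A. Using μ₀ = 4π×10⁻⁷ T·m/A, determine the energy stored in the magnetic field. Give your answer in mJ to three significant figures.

U ≈ 5.90 mJ

L = μ₀N²A/(2πR) = (4π×10⁻⁷)(1570)²(5.490×10^-5)/(2π×0.208) = 1.301×10^-4 H.
U = ½LI² = ½(1.301×10^-4)(9.52)² = 5.896×10^-3 J.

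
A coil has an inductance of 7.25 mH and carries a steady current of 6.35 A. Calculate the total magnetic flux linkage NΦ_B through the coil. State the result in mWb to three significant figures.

NΦ_B ≈ 46.0 mWb

From L = NΦ_B/I, the flux linkage is NΦ_B = LI.
NΦ_B = (7.250×10^-3 H)(6.35 A) = 4.604×10^-2 Wb.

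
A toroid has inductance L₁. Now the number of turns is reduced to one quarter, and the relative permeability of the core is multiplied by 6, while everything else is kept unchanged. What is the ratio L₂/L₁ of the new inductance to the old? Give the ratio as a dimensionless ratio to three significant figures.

L₂/L₁ = 0.375

For a toroid, L ∝ μᵣN²A/R.
L₂/L₁ = (0.25)^2 × (6) = 0.375.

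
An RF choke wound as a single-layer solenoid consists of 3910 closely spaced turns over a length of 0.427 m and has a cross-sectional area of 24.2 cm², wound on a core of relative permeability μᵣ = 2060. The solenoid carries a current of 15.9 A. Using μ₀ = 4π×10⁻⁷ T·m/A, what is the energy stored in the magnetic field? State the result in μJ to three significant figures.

A = 24.2 cm² = 2.420×10^-3 m².
L = μ₀μᵣN²A/ℓ = (4π×10⁻⁷)(2060)(3910)²(2.420×10^-3)/(0.427) = 224.3 H.
U = ½LI² = ½(224.3)(15.9)² = 2.835×10^4 J.

U ≈ 28400000000 μJ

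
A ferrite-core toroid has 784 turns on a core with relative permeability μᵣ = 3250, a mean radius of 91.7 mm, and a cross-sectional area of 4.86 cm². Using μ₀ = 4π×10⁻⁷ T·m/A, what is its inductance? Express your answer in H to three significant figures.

L ≈ 2.12 H

For a thin toroid, L = μ₀μᵣN²A/(2πR).
L = (4π×10⁻⁷)(3250)(784)²(4.860×10^-4) / (2π×9.170×10^-2 m) = 2.117 H.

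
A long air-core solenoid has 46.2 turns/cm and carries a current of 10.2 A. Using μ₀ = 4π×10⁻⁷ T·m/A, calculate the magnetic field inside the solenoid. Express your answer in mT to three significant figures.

B ≈ 59.2 mT

Inside a long solenoid, B = μ₀nI.
B = (4π×10⁻⁷)(4.620×10^3 m⁻¹)(10.2 A) = 5.922×10^-2 T.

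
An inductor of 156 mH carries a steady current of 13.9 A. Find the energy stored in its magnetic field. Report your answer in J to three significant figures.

Stored magnetic energy: U = ½LI².
U = ½(0.156 H)(13.9 A)² = 15.07 J.

U ≈ 15.1 J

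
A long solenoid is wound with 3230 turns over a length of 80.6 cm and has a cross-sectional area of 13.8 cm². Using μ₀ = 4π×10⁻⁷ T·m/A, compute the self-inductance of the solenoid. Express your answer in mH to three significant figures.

L ≈ 22.4 mH

A = 13.8 cm² = 1.380×10^-3 m².
For a long solenoid, L = μ₀N²A/ℓ.
L = (4π×10⁻⁷)(3230)²(1.380×10^-3)/(0.806 m) = 2.2447×10^-2 H.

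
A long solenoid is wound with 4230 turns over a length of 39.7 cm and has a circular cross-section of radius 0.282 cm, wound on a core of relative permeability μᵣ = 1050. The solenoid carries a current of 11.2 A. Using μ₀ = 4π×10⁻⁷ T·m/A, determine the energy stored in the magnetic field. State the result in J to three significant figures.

U ≈ 93.2 J

A = πr² = π(2.820×10^-3 m)² = 2.498×10^-5 m².
L = μ₀μᵣN²A/ℓ = (4π×10⁻⁷)(1050)(4230)²(2.498×10^-5)/(0.397) = 1.486 H.
U = ½LI² = ½(1.486)(11.2)² = 93.18 J.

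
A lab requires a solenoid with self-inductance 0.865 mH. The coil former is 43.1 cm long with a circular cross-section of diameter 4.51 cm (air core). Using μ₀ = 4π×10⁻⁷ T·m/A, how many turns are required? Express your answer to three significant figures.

A = π(d/2)² = π(2.255×10^-2 m)² = 1.598×10^-3 m².
From L = μ₀N²A/ℓ, N = √(Lℓ / (μ₀A)).
N = √[(8.650×10^-4)(0.431) / ((4π×10⁻⁷)×1.598×10^-3)] = √(1.857×10^5) ≈ 430.9.

N ≈ 431 turns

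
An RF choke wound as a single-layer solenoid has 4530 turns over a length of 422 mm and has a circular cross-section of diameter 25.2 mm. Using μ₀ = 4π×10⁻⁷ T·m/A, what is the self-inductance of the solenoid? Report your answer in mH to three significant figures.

L ≈ 30.5 mH

A = π(d/2)² = π(1.260×10^-2 m)² = 4.988×10^-4 m².
For a long solenoid, L = μ₀N²A/ℓ.
L = (4π×10⁻⁷)(4530)²(4.988×10^-4)/(0.422 m) = 3.048×10^-2 H.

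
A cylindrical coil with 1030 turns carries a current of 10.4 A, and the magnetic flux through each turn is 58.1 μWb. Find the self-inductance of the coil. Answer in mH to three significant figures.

Self-inductance is defined by L = NΦ_B/I (flux linkage over current).
L = (1030)(5.810×10^-5 Wb)/(10.4 A) = 5.754×10^-3 H.

L ≈ 5.75 mH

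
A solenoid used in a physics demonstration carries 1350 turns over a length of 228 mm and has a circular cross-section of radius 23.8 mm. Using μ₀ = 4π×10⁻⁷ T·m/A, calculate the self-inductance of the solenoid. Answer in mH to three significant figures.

A = πr² = π(2.380×10^-2 m)² = 1.780×10^-3 m².
For a long solenoid, L = μ₀N²A/ℓ.
L = (4π×10⁻⁷)(1350)²(1.780×10^-3)/(0.228 m) = 1.788×10^-2 H.

L ≈ 17.9 mH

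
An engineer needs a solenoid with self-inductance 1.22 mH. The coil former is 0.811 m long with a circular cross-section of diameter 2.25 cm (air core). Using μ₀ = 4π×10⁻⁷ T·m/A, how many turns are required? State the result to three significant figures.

N ≈ 1410 turns

A = π(d/2)² = π(1.125×10^-2 m)² = 3.976×10^-4 m².
From L = μ₀N²A/ℓ, N = √(Lℓ / (μ₀A)).
N = √[(1.220×10^-3)(0.811) / ((4π×10⁻⁷)×3.976×10^-4)] = √(1.980×10^6) ≈ 1407.2.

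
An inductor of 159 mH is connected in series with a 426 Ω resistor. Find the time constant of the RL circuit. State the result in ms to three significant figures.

τ ≈ 0.373 ms

τ = L/R = (0.159 H)/(426 Ω) = 3.732×10^-4 s.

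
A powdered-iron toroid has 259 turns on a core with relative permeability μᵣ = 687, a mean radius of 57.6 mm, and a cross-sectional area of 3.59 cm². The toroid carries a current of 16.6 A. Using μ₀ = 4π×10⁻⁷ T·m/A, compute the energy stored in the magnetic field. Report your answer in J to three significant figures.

U ≈ 7.91 J

L = μ₀μᵣN²A/(2πR) = (4π×10⁻⁷)(687)(259)²(3.590×10^-4)/(2π×5.760×10^-2) = 5.7446×10^-2 H.
U = ½LI² = ½(5.7446×10^-2)(16.6)² = 7.9149 J.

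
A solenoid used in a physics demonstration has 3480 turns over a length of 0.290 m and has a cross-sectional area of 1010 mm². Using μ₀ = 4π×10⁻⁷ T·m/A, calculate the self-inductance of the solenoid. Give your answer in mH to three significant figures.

L ≈ 53.0 mH

A = 1010 mm² = 1.010×10^-3 m².
For a long solenoid, L = μ₀N²A/ℓ.
L = (4π×10⁻⁷)(3480)²(1.010×10^-3)/(0.29 m) = 5.300×10^-2 H.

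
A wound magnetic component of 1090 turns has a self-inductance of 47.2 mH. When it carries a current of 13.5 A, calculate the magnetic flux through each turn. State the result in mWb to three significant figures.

From L = NΦ_B/I, the flux per turn is Φ_B = LI/N.
Φ_B = (4.720×10^-2 H)(13.5 A)/1090 = 5.846×10^-4 Wb.

Φ_B ≈ 0.585 mWb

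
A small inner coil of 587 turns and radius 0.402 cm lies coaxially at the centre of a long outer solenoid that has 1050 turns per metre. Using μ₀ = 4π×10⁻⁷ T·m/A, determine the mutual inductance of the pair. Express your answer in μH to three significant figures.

The outer solenoid produces a uniform field B₁ = μ₀n₁I₁ across the inner coil,
so the flux linkage is N₂Φ = N₂B₁A₂ = μ₀n₁N₂A₂·I₁, giving M = μ₀n₁N₂A₂.
A₂ = πr² = π(4.020×10^-3 m)² = 5.077×10^-5 m².
M = (4π×10⁻⁷)(1050)(587)(5.077×10^-5) = 3.932×10^-5 H.

M ≈ 39.3 μH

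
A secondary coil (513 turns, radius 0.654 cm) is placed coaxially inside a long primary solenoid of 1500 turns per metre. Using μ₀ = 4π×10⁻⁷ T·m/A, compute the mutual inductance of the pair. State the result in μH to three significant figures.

The outer solenoid produces a uniform field B₁ = μ₀n₁I₁ across the inner coil,
so the flux linkage is N₂Φ = N₂B₁A₂ = μ₀n₁N₂A₂·I₁, giving M = μ₀n₁N₂A₂.
A₂ = πr² = π(6.540×10^-3 m)² = 1.344×10^-4 m².
M = (4π×10⁻⁷)(1500)(513)(1.344×10^-4) = 1.299×10^-4 H.

M ≈ 130 μH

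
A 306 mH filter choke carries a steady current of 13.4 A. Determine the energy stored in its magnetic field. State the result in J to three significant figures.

Stored magnetic energy: U = ½LI².
U = ½(0.306 H)(13.4 A)² = 27.47 J.

U ≈ 27.5 J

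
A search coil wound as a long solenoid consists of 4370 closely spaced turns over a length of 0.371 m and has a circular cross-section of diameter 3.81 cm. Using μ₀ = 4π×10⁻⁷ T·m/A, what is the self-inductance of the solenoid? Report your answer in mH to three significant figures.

L ≈ 73.7 mH

A = π(d/2)² = π(1.905×10^-2 m)² = 1.140×10^-3 m².
For a long solenoid, L = μ₀N²A/ℓ.
L = (4π×10⁻⁷)(4370)²(1.140×10^-3)/(0.371 m) = 7.3746×10^-2 H.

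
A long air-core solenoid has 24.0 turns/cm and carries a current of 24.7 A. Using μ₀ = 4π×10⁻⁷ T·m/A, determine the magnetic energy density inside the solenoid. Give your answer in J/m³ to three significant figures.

B = μ₀nI = (4π×10⁻⁷)(2.400×10^3)(24.7) = 7.449×10^-2 T.
u = B²/(2μ₀) = (7.449×10^-2)²/(2×4π×10⁻⁷) = 2.208×10^3 J/m³.

u ≈ 2210 J/m³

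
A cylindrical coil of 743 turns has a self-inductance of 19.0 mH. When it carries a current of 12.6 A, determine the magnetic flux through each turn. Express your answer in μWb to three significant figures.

From L = NΦ_B/I, the flux per turn is Φ_B = LI/N.
Φ_B = (1.900×10^-2 H)(12.6 A)/743 = 3.222×10^-4 Wb.

Φ_B ≈ 322 μWb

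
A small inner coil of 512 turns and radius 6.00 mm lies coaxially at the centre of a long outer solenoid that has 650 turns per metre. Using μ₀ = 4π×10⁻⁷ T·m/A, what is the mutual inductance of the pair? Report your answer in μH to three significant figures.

M ≈ 47.3 μH

The outer solenoid produces a uniform field B₁ = μ₀n₁I₁ across the inner coil,
so the flux linkage is N₂Φ = N₂B₁A₂ = μ₀n₁N₂A₂·I₁, giving M = μ₀n₁N₂A₂.
A₂ = πr² = π(6.000×10^-3 m)² = 1.131×10^-4 m².
M = (4π×10⁻⁷)(650)(512)(1.131×10^-4) = 4.730×10^-5 H.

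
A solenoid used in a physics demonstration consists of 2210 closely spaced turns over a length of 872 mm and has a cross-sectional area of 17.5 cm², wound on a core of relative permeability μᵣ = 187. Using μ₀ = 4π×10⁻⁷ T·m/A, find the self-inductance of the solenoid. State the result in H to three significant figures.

L ≈ 2.30 H

A = 17.5 cm² = 1.750×10^-3 m².
For a long solenoid, L = μ₀μᵣN²A/ℓ.
L = (4π×10⁻⁷)(187)(2210)²(1.750×10^-3)/(0.872 m) = 2.303 H.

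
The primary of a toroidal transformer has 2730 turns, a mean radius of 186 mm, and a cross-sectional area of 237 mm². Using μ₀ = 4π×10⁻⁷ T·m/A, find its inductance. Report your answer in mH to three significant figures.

L ≈ 1.90 mH

For a thin toroid, L = μ₀N²A/(2πR).
L = (4π×10⁻⁷)(2730)²(2.370×10^-4) / (2π×0.186 m) = 1.899×10^-3 H.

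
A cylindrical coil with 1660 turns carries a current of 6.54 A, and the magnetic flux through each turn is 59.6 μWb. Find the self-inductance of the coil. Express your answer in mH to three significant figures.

Self-inductance is defined by L = NΦ_B/I (flux linkage over current).
L = (1660)(5.960×10^-5 Wb)/(6.54 A) = 1.513×10^-2 H.

L ≈ 15.1 mH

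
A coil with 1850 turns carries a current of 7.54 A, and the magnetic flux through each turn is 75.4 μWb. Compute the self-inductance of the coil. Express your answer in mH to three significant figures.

Self-inductance is defined by L = NΦ_B/I (flux linkage over current).
L = (1850)(7.540×10^-5 Wb)/(7.54 A) = 1.850×10^-2 H.

L ≈ 18.5 mH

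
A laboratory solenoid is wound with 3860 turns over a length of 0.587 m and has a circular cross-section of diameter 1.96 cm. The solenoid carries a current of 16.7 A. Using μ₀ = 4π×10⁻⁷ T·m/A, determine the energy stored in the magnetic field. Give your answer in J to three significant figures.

A = π(d/2)² = π(9.800×10^-3 m)² = 3.017×10^-4 m².
L = μ₀N²A/ℓ = (4π×10⁻⁷)(3860)²(3.017×10^-4)/(0.587) = 9.624×10^-3 H.
U = ½LI² = ½(9.624×10^-3)(16.7)² = 1.342 J.

U ≈ 1.34 J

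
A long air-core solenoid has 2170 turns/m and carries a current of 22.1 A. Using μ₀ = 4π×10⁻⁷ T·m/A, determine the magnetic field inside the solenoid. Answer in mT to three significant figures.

Inside a long solenoid, B = μ₀nI.
B = (4π×10⁻⁷)(2.170×10^3 m⁻¹)(22.1 A) = 6.026×10^-2 T.

B ≈ 60.3 mT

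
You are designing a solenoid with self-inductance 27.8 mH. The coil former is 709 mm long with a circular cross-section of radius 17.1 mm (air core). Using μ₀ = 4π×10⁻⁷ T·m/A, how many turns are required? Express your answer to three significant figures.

A = πr² = π(1.710×10^-2 m)² = 9.186×10^-4 m².
From L = μ₀N²A/ℓ, N = √(Lℓ / (μ₀A)).
N = √[(2.780×10^-2)(0.709) / ((4π×10⁻⁷)×9.186×10^-4)] = √(1.707×10^7) ≈ 4132.1.

N ≈ 4130 turns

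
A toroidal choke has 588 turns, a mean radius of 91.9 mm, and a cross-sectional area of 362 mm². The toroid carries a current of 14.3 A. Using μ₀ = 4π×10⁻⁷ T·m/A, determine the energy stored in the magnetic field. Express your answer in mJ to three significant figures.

U ≈ 27.8 mJ

L = μ₀N²A/(2πR) = (4π×10⁻⁷)(588)²(3.620×10^-4)/(2π×9.190×10^-2) = 2.724×10^-4 H.
U = ½LI² = ½(2.724×10^-4)(14.3)² = 2.78497×10^-2 J.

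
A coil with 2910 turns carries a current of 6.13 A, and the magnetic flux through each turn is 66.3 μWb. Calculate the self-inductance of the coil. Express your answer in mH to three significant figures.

L ≈ 31.5 mH

Self-inductance is defined by L = NΦ_B/I (flux linkage over current).
L = (2910)(6.630×10^-5 Wb)/(6.13 A) = 3.147×10^-2 H.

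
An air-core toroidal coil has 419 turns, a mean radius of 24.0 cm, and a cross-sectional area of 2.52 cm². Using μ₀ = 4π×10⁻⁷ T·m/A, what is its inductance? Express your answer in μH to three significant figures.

L ≈ 36.9 μH

For a thin toroid, L = μ₀N²A/(2πR).
L = (4π×10⁻⁷)(419)²(2.520×10^-4) / (2π×0.24 m) = 3.687×10^-5 H.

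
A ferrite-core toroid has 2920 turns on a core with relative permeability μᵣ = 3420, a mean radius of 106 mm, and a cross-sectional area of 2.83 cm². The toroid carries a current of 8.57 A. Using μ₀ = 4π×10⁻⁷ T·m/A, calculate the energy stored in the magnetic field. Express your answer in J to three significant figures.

U ≈ 572 J

L = μ₀μᵣN²A/(2πR) = (4π×10⁻⁷)(3420)(2920)²(2.830×10^-4)/(2π×0.106) = 15.57 H.
U = ½LI² = ½(15.57)(8.57)² = 571.8 J.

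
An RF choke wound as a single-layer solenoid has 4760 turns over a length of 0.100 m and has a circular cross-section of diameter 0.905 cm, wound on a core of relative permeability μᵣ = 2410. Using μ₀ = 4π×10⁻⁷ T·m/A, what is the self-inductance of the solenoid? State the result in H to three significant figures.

A = π(d/2)² = π(4.525×10^-3 m)² = 6.433×10^-5 m².
For a long solenoid, L = μ₀μᵣN²A/ℓ.
L = (4π×10⁻⁷)(2410)(4760)²(6.433×10^-5)/(0.1 m) = 44.14 H.

L ≈ 44.1 H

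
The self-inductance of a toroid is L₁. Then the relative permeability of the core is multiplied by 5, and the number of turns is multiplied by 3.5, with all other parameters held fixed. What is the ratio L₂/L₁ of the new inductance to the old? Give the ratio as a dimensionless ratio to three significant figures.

For a toroid, L ∝ μᵣN²A/R.
L₂/L₁ = (5) × (3.5)^2 = 61.3.

L₂/L₁ = 61.3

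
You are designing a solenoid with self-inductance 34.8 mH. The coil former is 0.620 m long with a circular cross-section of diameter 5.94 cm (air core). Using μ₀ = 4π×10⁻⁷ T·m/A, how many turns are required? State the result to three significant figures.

N ≈ 2490 turns

A = π(d/2)² = π(2.970×10^-2 m)² = 2.771×10^-3 m².
From L = μ₀N²A/ℓ, N = √(Lℓ / (μ₀A)).
N = √[(3.480×10^-2)(0.62) / ((4π×10⁻⁷)×2.771×10^-3)] = √(6.196×10^6) ≈ 2489.1.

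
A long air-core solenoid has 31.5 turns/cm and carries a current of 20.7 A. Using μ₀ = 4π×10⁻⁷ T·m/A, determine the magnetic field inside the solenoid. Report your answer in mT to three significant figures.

B ≈ 81.9 mT

Inside a long solenoid, B = μ₀nI.
B = (4π×10⁻⁷)(3.150×10^3 m⁻¹)(20.7 A) = 8.194×10^-2 T.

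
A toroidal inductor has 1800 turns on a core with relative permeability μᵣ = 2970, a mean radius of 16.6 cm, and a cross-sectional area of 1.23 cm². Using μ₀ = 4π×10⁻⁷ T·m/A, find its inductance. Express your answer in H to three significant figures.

For a thin toroid, L = μ₀μᵣN²A/(2πR).
L = (4π×10⁻⁷)(2970)(1800)²(1.230×10^-4) / (2π×0.166 m) = 1.426 H.

L ≈ 1.43 H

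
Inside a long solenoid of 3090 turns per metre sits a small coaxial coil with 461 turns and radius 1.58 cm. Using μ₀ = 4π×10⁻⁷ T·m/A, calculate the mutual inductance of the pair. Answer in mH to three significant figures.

M ≈ 1.40 mH

The outer solenoid produces a uniform field B₁ = μ₀n₁I₁ across the inner coil,
so the flux linkage is N₂Φ = N₂B₁A₂ = μ₀n₁N₂A₂·I₁, giving M = μ₀n₁N₂A₂.
A₂ = πr² = π(1.580×10^-2 m)² = 7.843×10^-4 m².
M = (4π×10⁻⁷)(3090)(461)(7.843×10^-4) = 1.404×10^-3 H.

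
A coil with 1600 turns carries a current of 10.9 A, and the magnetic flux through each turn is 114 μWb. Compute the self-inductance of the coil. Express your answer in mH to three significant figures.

Self-inductance is defined by L = NΦ_B/I (flux linkage over current).
L = (1600)(1.140×10^-4 Wb)/(10.9 A) = 1.673×10^-2 H.

L ≈ 16.7 mH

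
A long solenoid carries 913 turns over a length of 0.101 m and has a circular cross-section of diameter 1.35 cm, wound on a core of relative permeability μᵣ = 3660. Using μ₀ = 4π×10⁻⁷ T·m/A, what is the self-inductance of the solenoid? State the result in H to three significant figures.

A = π(d/2)² = π(6.750×10^-3 m)² = 1.431×10^-4 m².
For a long solenoid, L = μ₀μᵣN²A/ℓ.
L = (4π×10⁻⁷)(3660)(913)²(1.431×10^-4)/(0.101 m) = 5.433 H.

L ≈ 5.43 H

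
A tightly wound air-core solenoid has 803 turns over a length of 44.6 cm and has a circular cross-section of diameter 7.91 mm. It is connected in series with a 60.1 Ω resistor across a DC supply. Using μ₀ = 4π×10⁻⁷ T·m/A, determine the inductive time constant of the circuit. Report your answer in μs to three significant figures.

τ ≈ 1.49 μs

A = π(d/2)² = π(3.955×10^-3 m)² = 4.914×10^-5 m².
L = μ₀N²A/ℓ = (4π×10⁻⁷)(803)²(4.914×10^-5)/(0.446) = 8.928×10^-5 H.
τ = L/R = (8.928×10^-5)/(60.1) = 1.486×10^-6 s.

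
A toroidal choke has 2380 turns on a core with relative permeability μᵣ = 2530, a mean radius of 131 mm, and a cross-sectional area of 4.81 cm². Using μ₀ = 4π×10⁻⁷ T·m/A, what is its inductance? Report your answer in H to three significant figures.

For a thin toroid, L = μ₀μᵣN²A/(2πR).
L = (4π×10⁻⁷)(2530)(2380)²(4.810×10^-4) / (2π×0.131 m) = 10.52 H.

L ≈ 10.5 H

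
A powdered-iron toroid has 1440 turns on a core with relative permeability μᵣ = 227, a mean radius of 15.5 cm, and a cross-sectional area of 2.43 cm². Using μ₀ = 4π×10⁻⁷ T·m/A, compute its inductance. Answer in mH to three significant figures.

L ≈ 148 mH

For a thin toroid, L = μ₀μᵣN²A/(2πR).
L = (4π×10⁻⁷)(227)(1440)²(2.430×10^-4) / (2π×0.155 m) = 0.1476 H.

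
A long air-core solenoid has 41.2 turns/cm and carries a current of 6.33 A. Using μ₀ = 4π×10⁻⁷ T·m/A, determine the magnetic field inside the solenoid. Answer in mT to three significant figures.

Inside a long solenoid, B = μ₀nI.
B = (4π×10⁻⁷)(4.120×10^3 m⁻¹)(6.33 A) = 3.277×10^-2 T.

B ≈ 32.8 mT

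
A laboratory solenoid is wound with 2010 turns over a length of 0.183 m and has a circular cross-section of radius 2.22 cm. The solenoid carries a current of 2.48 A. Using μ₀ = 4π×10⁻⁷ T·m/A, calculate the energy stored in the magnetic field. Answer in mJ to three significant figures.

U ≈ 132 mJ

A = πr² = π(2.220×10^-2 m)² = 1.548×10^-3 m².
L = μ₀N²A/ℓ = (4π×10⁻⁷)(2010)²(1.548×10^-3)/(0.183) = 4.295×10^-2 H.
U = ½LI² = ½(4.295×10^-2)(2.48)² = 0.1321 J.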